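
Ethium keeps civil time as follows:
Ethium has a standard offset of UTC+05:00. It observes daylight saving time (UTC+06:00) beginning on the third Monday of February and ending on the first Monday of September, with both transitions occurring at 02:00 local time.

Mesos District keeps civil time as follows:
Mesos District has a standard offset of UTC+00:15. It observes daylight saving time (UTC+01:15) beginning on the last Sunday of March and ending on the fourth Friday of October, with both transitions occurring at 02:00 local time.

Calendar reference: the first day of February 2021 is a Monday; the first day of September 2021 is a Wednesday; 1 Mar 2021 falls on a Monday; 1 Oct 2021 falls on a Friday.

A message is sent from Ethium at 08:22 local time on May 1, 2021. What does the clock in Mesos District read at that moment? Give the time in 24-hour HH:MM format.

03:37

1 February 2021 is a Monday, so the first Monday is February 1 and the third is February 15.
1 September 2021 is a Wednesday, so the first Monday is September 6.
May 1, 2021 falls between 15 February and 6 September, so daylight saving is in effect and Ethium is at UTC+06:00.
08:22 Ethium − 6h = 02:22 UTC.
1 March 2021 is a Monday, so Sundays fall on 7, 14, 21, 28; the last is March 28.
1 October 2021 is a Friday, so the first Friday is October 1 and the fourth is October 22.
At the standard offset (UTC+00:15), 02:22 UTC + 0h15m = 02:37 Mesos District standard time.
Daylight saving runs 28 March – 22 October; the standard-time date in Mesos District, May 1, 2021, is inside that window, so Mesos District is at UTC+01:15.
02:22 UTC + 1h15m = 03:37 Mesos District.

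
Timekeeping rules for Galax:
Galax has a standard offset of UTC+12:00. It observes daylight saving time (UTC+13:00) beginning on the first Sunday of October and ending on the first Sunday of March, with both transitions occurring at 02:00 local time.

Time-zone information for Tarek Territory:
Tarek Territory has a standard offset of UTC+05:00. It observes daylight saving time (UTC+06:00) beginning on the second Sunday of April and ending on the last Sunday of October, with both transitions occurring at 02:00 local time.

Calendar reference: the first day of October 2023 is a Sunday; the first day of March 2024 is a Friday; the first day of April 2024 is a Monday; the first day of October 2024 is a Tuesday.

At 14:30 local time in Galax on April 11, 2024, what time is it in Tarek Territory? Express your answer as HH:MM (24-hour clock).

1 October 2023 is a Sunday, so the first Sunday is October 1.
1 March 2024 is a Friday, so the first Sunday is March 3.
April 11, 2024 does not fall between 1 October 2023 and 3 March 2024, so daylight saving is not in effect and Galax is at UTC+12:00.
14:30 Galax − 12h = 02:30 UTC.
1 April 2024 is a Monday, so the first Sunday is April 7 and the second is April 14.
1 October 2024 is a Tuesday, so Sundays fall on 6, 13, 20, 27; the last is October 27.
At the standard offset (UTC+05:00), 02:30 UTC + 5h = 07:30 Tarek Territory standard time.
The standard-time date in Tarek Territory, April 11, 2024, is outside the daylight-saving period (14 April – 27 October), so Tarek Territory is on standard time, UTC+05:00.
02:30 UTC + 5h = 07:30 Tarek Territory.

07:30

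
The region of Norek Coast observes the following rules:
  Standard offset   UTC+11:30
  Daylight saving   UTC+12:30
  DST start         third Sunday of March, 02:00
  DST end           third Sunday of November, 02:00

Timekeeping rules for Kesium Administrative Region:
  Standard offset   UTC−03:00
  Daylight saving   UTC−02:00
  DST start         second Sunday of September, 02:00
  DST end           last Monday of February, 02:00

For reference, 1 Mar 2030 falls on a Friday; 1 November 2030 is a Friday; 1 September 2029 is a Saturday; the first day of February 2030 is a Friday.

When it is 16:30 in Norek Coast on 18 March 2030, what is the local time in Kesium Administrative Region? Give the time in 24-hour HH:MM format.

01:00

1 March 2030 is a Friday, so the first Sunday is March 3 and the third is March 17.
1 November 2030 is a Friday, so the first Sunday is November 3 and the third is November 17.
Daylight saving runs 17 March – 17 November; 18 March 2030 is inside that window, so Norek Coast is at UTC+12:30.
16:30 Norek Coast − 12h30m = 04:00 UTC.
1 September 2029 is a Saturday, so the first Sunday is September 2 and the second is September 9.
1 February 2030 is a Friday, so Mondays fall on 4, 11, 18, 25; the last is February 25.
At the standard offset (UTC−03:00), 04:00 UTC − 3h = 01:00 Kesium Administrative Region standard time.
The standard-time date in Kesium Administrative Region, 18 March 2030, does not fall between 9 September 2029 and 25 February 2030, so daylight saving is not in effect and Kesium Administrative Region is at UTC−03:00.
04:00 UTC − 3h = 01:00 Kesium Administrative Region.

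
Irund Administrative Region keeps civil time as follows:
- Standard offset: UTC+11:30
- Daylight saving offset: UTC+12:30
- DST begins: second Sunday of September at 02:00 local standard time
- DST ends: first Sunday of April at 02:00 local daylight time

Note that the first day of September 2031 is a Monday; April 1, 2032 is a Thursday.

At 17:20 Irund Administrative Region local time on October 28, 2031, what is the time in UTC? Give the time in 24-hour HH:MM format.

04:50

1 September 2031 is a Monday, so the first Sunday is September 7 and the second is September 14.
1 April 2032 is a Thursday, so the first Sunday is April 4.
October 28, 2031 falls between 14 September 2031 and 4 April 2032, so daylight saving is in effect and Irund Administrative Region is at UTC+12:30.
17:20 local − 12h30m = 04:50 UTC.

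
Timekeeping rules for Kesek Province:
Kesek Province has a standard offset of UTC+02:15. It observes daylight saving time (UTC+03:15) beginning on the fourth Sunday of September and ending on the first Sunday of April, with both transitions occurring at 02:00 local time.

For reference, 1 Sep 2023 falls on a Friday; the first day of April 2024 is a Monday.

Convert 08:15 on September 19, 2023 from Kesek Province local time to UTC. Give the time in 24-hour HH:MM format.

06:00

1 September 2023 is a Friday, so the first Sunday is September 3 and the fourth is September 24.
1 April 2024 is a Monday, so the first Sunday is April 7.
September 19, 2023 is outside the daylight-saving period (24 September 2023 – 7 April 2024), so Kesek Province is on standard time, UTC+02:15.
08:15 local − 2h15m = 06:00 UTC.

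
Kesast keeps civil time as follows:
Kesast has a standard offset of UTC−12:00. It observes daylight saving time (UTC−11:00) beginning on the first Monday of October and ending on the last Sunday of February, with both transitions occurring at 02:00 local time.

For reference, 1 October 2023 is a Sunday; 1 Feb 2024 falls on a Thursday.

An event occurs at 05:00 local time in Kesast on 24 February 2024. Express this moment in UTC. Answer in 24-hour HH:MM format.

16:00

1 October 2023 is a Sunday, so the first Monday is October 2.
1 February 2024 is a Thursday, so Sundays fall on 4, 11, 18, 25; the last is February 25.
24 February 2024 falls between 2 October 2023 and 25 February 2024, so daylight saving is in effect and Kesast is at UTC−11:00.
05:00 local + 11h = 16:00 UTC.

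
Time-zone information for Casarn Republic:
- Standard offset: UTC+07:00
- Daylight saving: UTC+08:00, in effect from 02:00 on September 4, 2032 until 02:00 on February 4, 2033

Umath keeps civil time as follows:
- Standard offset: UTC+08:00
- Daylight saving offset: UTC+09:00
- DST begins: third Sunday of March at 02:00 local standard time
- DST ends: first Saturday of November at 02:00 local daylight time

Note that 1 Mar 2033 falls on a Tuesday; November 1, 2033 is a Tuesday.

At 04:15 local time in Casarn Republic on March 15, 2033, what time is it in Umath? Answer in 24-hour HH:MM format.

Daylight saving runs 4 September 2032 – 4 February 2033; March 15, 2033 is outside that window, so Casarn Republic is on standard time at UTC+07:00.
04:15 Casarn Republic − 7h = 21:15 UTC (rolling into the previous day, 14 March 2033).
1 March 2033 is a Tuesday, so the first Sunday is March 6 and the third is March 20.
1 November 2033 is a Tuesday, so the first Saturday is November 5.
At the standard offset (UTC+08:00), 21:15 UTC + 8h = 05:15 Umath standard time (rolling into the next day, 15 March 2033).
The standard-time date in Umath, March 15, 2033, is outside the daylight-saving period (20 March – 5 November), so Umath is on standard time, UTC+08:00.
21:15 UTC + 8h = 05:15 Umath (rolling into the next day, 15 March 2033).

05:15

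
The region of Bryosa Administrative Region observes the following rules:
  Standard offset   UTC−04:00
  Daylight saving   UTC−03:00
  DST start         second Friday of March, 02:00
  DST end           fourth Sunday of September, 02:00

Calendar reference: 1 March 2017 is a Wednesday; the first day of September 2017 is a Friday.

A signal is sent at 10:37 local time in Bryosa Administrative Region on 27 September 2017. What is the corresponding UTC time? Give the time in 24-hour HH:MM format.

14:37

1 March 2017 is a Wednesday, so the first Friday is March 3 and the second is March 10.
1 September 2017 is a Friday, so the first Sunday is September 3 and the fourth is September 24.
27 September 2017 does not fall between 10 March and 24 September, so daylight saving is not in effect and Bryosa Administrative Region is at UTC−04:00.
10:37 local + 4h = 14:37 UTC.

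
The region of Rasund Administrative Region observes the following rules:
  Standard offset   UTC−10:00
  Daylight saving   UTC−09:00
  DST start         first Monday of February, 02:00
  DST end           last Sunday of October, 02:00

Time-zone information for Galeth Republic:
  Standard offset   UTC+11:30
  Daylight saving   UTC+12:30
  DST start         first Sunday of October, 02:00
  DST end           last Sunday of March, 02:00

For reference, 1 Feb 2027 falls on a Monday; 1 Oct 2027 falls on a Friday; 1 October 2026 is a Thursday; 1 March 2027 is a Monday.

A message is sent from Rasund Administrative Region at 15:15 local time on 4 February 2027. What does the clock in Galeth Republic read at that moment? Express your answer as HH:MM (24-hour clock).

12:45

1 February 2027 is a Monday, so the first Monday is February 1.
1 October 2027 is a Friday, so Sundays fall on 3, 10, 17, 24, 31; the last is October 31.
4 February 2027 falls between 1 February and 31 October, so daylight saving is in effect and Rasund Administrative Region is at UTC−09:00.
15:15 Rasund Administrative Region + 9h = 00:15 UTC (rolling into the next day, 5 February 2027).
1 October 2026 is a Thursday, so the first Sunday is October 4.
1 March 2027 is a Monday, so Sundays fall on 7, 14, 21, 28; the last is March 28.
At the standard offset (UTC+11:30), 00:15 UTC + 11h30m = 11:45 Galeth Republic standard time.
The standard-time date in Galeth Republic, 5 February 2027, falls between 4 October 2026 and 28 March 2027, so daylight saving is in effect and Galeth Republic is at UTC+12:30.
00:15 UTC + 12h30m = 12:45 Galeth Republic.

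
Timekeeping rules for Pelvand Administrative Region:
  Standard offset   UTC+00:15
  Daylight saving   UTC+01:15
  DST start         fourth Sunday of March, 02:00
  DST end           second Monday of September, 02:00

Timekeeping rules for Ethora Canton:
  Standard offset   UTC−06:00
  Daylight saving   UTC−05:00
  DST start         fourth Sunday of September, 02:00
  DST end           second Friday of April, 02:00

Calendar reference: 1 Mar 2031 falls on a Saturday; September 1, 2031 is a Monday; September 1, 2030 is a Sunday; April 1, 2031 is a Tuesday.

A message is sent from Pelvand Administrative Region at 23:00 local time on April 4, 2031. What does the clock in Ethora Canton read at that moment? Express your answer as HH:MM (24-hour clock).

16:45

1 March 2031 is a Saturday, so the first Sunday is March 2 and the fourth is March 23.
1 September 2031 is a Monday, so the first Monday is September 1 and the second is September 8.
Daylight saving runs 23 March – 8 September; April 4, 2031 is inside that window, so Pelvand Administrative Region is at UTC+01:15.
23:00 Pelvand Administrative Region − 1h15m = 21:45 UTC.
1 September 2030 is a Sunday, so the first Sunday is September 1 and the fourth is September 22.
1 April 2031 is a Tuesday, so the first Friday is April 4 and the second is April 11.
At the standard offset (UTC−06:00), 21:45 UTC − 6h = 15:45 Ethora Canton standard time.
The standard-time date in Ethora Canton, April 4, 2031, lies within the daylight-saving period (22 September 2030 – 11 April 2031), so Ethora Canton is on daylight time, UTC−05:00.
21:45 UTC − 5h = 16:45 Ethora Canton.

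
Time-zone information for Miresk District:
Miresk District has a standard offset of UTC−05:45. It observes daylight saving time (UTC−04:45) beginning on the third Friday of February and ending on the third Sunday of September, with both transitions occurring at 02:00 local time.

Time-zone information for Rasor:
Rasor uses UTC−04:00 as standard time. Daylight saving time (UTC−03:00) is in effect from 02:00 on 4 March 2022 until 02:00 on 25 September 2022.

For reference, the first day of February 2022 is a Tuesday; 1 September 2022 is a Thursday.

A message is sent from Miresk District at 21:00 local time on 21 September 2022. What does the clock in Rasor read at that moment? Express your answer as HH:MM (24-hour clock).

1 February 2022 is a Tuesday, so the first Friday is February 4 and the third is February 18.
1 September 2022 is a Thursday, so the first Sunday is September 4 and the third is September 18.
21 September 2022 does not fall between 18 February and 18 September, so daylight saving is not in effect and Miresk District is at UTC−05:45.
21:00 Miresk District + 5h45m = 02:45 UTC (rolling into the next day, 22 September 2022).
At the standard offset (UTC−04:00), 02:45 UTC − 4h = 22:45 Rasor standard time (rolling into the previous day, 21 September 2022).
The standard-time date in Rasor, 21 September 2022, falls between 4 March and 25 September, so daylight saving is in effect and Rasor is at UTC−03:00.
02:45 UTC − 3h = 23:45 Rasor (rolling into the previous day, 21 September 2022).

23:45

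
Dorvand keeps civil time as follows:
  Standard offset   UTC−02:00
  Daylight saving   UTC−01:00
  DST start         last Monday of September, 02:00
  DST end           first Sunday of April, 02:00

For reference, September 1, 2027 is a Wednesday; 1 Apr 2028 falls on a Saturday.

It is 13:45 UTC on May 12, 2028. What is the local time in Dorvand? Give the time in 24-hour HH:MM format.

1 September 2027 is a Wednesday, so Mondays fall on 6, 13, 20, 27; the last is September 27.
1 April 2028 is a Saturday, so the first Sunday is April 2.
At the standard offset (UTC−02:00), 13:45 UTC − 2h = 11:45 Dorvand standard time.
The standard-time date in Dorvand, May 12, 2028, is outside the daylight-saving period (27 September 2027 – 2 April 2028), so Dorvand is on standard time, UTC−02:00.
13:45 UTC − 2h = 11:45 local.

11:45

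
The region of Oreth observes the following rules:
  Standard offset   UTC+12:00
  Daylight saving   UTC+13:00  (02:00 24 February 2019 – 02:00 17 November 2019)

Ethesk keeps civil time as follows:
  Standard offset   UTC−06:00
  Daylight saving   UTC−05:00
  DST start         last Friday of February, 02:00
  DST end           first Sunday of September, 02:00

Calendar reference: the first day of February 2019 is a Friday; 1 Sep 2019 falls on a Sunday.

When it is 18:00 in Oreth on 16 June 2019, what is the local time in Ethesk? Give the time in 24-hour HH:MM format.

16 June 2019 falls between 24 February and 17 November, so daylight saving is in effect and Oreth is at UTC+13:00.
18:00 Oreth − 13h = 05:00 UTC.
1 February 2019 is a Friday, so Fridays fall on 1, 8, 15, 22; the last is February 22.
1 September 2019 is a Sunday, so the first Sunday is September 1.
At the standard offset (UTC−06:00), 05:00 UTC − 6h = 23:00 Ethesk standard time (rolling into the previous day, 15 June 2019).
The standard-time date in Ethesk, 15 June 2019, falls between 22 February and 1 September, so daylight saving is in effect and Ethesk is at UTC−05:00.
05:00 UTC − 5h = 00:00 Ethesk.

00:00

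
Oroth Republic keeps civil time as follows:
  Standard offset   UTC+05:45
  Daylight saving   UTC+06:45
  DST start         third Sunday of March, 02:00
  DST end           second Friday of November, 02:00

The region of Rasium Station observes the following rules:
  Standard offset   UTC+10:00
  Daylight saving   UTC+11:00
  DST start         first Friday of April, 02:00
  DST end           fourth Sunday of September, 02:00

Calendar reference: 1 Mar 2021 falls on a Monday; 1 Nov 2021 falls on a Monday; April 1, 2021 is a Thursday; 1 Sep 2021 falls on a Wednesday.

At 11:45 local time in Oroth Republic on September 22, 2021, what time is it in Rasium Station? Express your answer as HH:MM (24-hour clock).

16:00

1 March 2021 is a Monday, so the first Sunday is March 7 and the third is March 21.
1 November 2021 is a Monday, so the first Friday is November 5 and the second is November 12.
September 22, 2021 lies within the daylight-saving period (21 March – 12 November), so Oroth Republic is on daylight time, UTC+06:45.
11:45 Oroth Republic − 6h45m = 05:00 UTC.
1 April 2021 is a Thursday, so the first Friday is April 2.
1 September 2021 is a Wednesday, so the first Sunday is September 5 and the fourth is September 26.
At the standard offset (UTC+10:00), 05:00 UTC + 10h = 15:00 Rasium Station standard time.
The standard-time date in Rasium Station, September 22, 2021, lies within the daylight-saving period (2 April – 26 September), so Rasium Station is on daylight time, UTC+11:00.
05:00 UTC + 11h = 16:00 Rasium Station.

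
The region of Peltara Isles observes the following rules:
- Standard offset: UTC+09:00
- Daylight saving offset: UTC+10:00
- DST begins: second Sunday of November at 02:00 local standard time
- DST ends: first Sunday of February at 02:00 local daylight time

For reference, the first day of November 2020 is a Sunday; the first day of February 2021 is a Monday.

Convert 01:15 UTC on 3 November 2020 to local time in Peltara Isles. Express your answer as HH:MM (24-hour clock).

1 November 2020 is a Sunday, so the first Sunday is November 1 and the second is November 8.
1 February 2021 is a Monday, so the first Sunday is February 7.
At the standard offset (UTC+09:00), 01:15 UTC + 9h = 10:15 Peltara Isles standard time.
The standard-time date in Peltara Isles, 3 November 2020, is outside the daylight-saving period (8 November 2020 – 7 February 2021), so Peltara Isles is on standard time, UTC+09:00.
01:15 UTC + 9h = 10:15 local.

10:15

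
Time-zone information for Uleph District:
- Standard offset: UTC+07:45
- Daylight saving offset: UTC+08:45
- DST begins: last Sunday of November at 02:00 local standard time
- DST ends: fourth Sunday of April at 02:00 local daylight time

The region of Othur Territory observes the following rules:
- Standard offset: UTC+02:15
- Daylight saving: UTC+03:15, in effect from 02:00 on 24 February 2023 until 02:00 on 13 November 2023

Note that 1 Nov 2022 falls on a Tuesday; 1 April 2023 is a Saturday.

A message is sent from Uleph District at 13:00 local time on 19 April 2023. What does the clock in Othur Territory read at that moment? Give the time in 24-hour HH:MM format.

1 November 2022 is a Tuesday, so Sundays fall on 6, 13, 20, 27; the last is November 27.
1 April 2023 is a Saturday, so the first Sunday is April 2 and the fourth is April 23.
19 April 2023 falls between 27 November 2022 and 23 April 2023, so daylight saving is in effect and Uleph District is at UTC+08:45.
13:00 Uleph District − 8h45m = 04:15 UTC.
At the standard offset (UTC+02:15), 04:15 UTC + 2h15m = 06:30 Othur Territory standard time.
Daylight saving runs 24 February – 13 November; the standard-time date in Othur Territory, 19 April 2023, is inside that window, so Othur Territory is at UTC+03:15.
04:15 UTC + 3h15m = 07:30 Othur Territory.

07:30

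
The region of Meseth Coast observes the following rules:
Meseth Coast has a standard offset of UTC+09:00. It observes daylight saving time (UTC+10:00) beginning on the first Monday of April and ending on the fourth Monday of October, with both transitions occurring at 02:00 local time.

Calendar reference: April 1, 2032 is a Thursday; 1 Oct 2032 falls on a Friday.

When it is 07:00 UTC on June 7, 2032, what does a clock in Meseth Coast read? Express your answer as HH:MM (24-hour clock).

1 April 2032 is a Thursday, so the first Monday is April 5.
1 October 2032 is a Friday, so the first Monday is October 4 and the fourth is October 25.
At the standard offset (UTC+09:00), 07:00 UTC + 9h = 16:00 Meseth Coast standard time.
The standard-time date in Meseth Coast, June 7, 2032, lies within the daylight-saving period (5 April – 25 October), so Meseth Coast is on daylight time, UTC+10:00.
07:00 UTC + 10h = 17:00 local.

17:00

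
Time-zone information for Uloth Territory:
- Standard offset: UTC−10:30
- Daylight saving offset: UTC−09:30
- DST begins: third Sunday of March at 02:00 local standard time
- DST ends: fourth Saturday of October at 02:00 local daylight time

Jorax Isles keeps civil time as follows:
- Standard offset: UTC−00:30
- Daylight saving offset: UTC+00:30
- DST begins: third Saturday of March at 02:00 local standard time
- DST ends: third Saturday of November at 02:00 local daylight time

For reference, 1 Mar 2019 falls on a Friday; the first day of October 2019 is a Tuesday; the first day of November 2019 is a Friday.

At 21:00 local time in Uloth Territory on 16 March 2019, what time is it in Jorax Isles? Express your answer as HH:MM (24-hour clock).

08:00

1 March 2019 is a Friday, so the first Sunday is March 3 and the third is March 17.
1 October 2019 is a Tuesday, so the first Saturday is October 5 and the fourth is October 26.
Daylight saving runs 17 March – 26 October; 16 March 2019 is outside that window, so Uloth Territory is on standard time at UTC−10:30.
21:00 Uloth Territory + 10h30m = 07:30 UTC (rolling into the next day, 17 March 2019).
1 March 2019 is a Friday, so the first Saturday is March 2 and the third is March 16.
1 November 2019 is a Friday, so the first Saturday is November 2 and the third is November 16.
At the standard offset (UTC−00:30), 07:30 UTC − 0h30m = 07:00 Jorax Isles standard time.
The standard-time date in Jorax Isles, 17 March 2019, falls between 16 March and 16 November, so daylight saving is in effect and Jorax Isles is at UTC+00:30.
07:30 UTC + 0h30m = 08:00 Jorax Isles.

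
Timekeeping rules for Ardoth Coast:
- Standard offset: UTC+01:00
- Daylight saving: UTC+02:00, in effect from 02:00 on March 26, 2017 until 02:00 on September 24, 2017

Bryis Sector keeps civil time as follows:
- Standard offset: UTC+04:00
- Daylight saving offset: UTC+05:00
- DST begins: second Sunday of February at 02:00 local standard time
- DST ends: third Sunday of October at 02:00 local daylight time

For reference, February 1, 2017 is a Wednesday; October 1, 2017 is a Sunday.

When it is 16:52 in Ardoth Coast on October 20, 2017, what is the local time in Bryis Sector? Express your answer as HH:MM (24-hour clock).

19:52

October 20, 2017 does not fall between 26 March and 24 September, so daylight saving is not in effect and Ardoth Coast is at UTC+01:00.
16:52 Ardoth Coast − 1h = 15:52 UTC.
1 February 2017 is a Wednesday, so the first Sunday is February 5 and the second is February 12.
1 October 2017 is a Sunday, so the first Sunday is October 1 and the third is October 15.
At the standard offset (UTC+04:00), 15:52 UTC + 4h = 19:52 Bryis Sector standard time.
The standard-time date in Bryis Sector, October 20, 2017, does not fall between 12 February and 15 October, so daylight saving is not in effect and Bryis Sector is at UTC+04:00.
15:52 UTC + 4h = 19:52 Bryis Sector.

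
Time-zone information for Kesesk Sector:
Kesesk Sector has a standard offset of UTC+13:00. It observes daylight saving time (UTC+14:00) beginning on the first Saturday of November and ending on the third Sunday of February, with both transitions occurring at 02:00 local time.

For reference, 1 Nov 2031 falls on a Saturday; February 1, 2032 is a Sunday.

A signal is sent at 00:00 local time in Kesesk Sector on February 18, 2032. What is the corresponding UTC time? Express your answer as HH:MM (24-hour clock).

1 November 2031 is a Saturday, so the first Saturday is November 1.
1 February 2032 is a Sunday, so the first Sunday is February 1 and the third is February 15.
February 18, 2032 is outside the daylight-saving period (1 November 2031 – 15 February 2032), so Kesesk Sector is on standard time, UTC+13:00.
00:00 local − 13h = 11:00 UTC (rolling into the previous day, 17 February 2032).

11:00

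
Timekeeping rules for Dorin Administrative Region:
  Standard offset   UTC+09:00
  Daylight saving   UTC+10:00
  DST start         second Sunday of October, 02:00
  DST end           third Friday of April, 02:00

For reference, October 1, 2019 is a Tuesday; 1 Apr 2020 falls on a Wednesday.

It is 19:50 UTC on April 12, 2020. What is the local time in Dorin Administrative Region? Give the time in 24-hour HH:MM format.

05:50

1 October 2019 is a Tuesday, so the first Sunday is October 6 and the second is October 13.
1 April 2020 is a Wednesday, so the first Friday is April 3 and the third is April 17.
At the standard offset (UTC+09:00), 19:50 UTC + 9h = 04:50 Dorin Administrative Region standard time (rolling into the next day, 13 April 2020).
The standard-time date in Dorin Administrative Region, April 13, 2020, falls between 13 October 2019 and 17 April 2020, so daylight saving is in effect and Dorin Administrative Region is at UTC+10:00.
19:50 UTC + 10h = 05:50 local (rolling into the next day, 13 April 2020).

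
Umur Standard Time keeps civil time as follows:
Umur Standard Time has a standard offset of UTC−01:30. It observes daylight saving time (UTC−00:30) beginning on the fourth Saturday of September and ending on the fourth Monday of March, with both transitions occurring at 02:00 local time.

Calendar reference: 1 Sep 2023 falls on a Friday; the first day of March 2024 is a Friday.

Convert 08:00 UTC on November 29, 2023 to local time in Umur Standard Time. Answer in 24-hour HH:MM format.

07:30

1 September 2023 is a Friday, so the first Saturday is September 2 and the fourth is September 23.
1 March 2024 is a Friday, so the first Monday is March 4 and the fourth is March 25.
At the standard offset (UTC−01:30), 08:00 UTC − 1h30m = 06:30 Umur Standard Time standard time.
Daylight saving runs 23 September 2023 – 25 March 2024; the standard-time date in Umur Standard Time, November 29, 2023, is inside that window, so Umur Standard Time is at UTC−00:30.
08:00 UTC − 0h30m = 07:30 local.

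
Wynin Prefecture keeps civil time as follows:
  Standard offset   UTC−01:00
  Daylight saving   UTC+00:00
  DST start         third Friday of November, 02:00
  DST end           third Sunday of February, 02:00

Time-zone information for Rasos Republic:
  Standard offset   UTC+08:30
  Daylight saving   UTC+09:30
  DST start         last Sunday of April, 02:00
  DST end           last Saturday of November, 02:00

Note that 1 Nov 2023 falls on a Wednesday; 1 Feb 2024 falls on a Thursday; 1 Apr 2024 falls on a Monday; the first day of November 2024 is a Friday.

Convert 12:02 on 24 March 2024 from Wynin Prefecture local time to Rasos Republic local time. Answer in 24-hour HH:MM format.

21:32

1 November 2023 is a Wednesday, so the first Friday is November 3 and the third is November 17.
1 February 2024 is a Thursday, so the first Sunday is February 4 and the third is February 18.
Daylight saving runs 17 November 2023 – 18 February 2024; 24 March 2024 is outside that window, so Wynin Prefecture is on standard time at UTC−01:00.
12:02 Wynin Prefecture + 1h = 13:02 UTC.
1 April 2024 is a Monday, so Sundays fall on 7, 14, 21, 28; the last is April 28.
1 November 2024 is a Friday, so Saturdays fall on 2, 9, 16, 23, 30; the last is November 30.
At the standard offset (UTC+08:30), 13:02 UTC + 8h30m = 21:32 Rasos Republic standard time.
The standard-time date in Rasos Republic, 24 March 2024, does not fall between 28 April and 30 November, so daylight saving is not in effect and Rasos Republic is at UTC+08:30.
13:02 UTC + 8h30m = 21:32 Rasos Republic.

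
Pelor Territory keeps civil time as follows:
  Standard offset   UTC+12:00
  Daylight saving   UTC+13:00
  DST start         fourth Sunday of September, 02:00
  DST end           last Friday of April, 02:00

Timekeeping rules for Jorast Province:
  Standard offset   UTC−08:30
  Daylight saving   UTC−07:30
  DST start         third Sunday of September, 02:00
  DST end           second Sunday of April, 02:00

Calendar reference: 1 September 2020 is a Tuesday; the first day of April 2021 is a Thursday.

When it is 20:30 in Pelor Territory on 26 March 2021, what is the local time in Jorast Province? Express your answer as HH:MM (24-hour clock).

1 September 2020 is a Tuesday, so the first Sunday is September 6 and the fourth is September 27.
1 April 2021 is a Thursday, so Fridays fall on 2, 9, 16, 23, 30; the last is April 30.
Daylight saving runs 27 September 2020 – 30 April 2021; 26 March 2021 is inside that window, so Pelor Territory is at UTC+13:00.
20:30 Pelor Territory − 13h = 07:30 UTC.
1 September 2020 is a Tuesday, so the first Sunday is September 6 and the third is September 20.
1 April 2021 is a Thursday, so the first Sunday is April 4 and the second is April 11.
At the standard offset (UTC−08:30), 07:30 UTC − 8h30m = 23:00 Jorast Province standard time (rolling into the previous day, 25 March 2021).
The standard-time date in Jorast Province, 25 March 2021, lies within the daylight-saving period (20 September 2020 – 11 April 2021), so Jorast Province is on daylight time, UTC−07:30.
07:30 UTC − 7h30m = 00:00 Jorast Province.

00:00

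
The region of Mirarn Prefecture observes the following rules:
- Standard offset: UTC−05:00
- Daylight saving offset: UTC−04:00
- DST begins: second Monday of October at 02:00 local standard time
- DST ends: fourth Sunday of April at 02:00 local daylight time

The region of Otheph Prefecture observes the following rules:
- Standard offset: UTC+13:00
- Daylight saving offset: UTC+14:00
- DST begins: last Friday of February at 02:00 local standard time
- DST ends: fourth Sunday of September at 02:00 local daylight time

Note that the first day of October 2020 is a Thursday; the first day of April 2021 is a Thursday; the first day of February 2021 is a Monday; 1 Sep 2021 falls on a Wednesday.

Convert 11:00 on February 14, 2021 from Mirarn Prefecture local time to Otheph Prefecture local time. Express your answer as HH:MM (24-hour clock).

04:00

1 October 2020 is a Thursday, so the first Monday is October 5 and the second is October 12.
1 April 2021 is a Thursday, so the first Sunday is April 4 and the fourth is April 25.
Daylight saving runs 12 October 2020 – 25 April 2021; February 14, 2021 is inside that window, so Mirarn Prefecture is at UTC−04:00.
11:00 Mirarn Prefecture + 4h = 15:00 UTC.
1 February 2021 is a Monday, so Fridays fall on 5, 12, 19, 26; the last is February 26.
1 September 2021 is a Wednesday, so the first Sunday is September 5 and the fourth is September 26.
At the standard offset (UTC+13:00), 15:00 UTC + 13h = 04:00 Otheph Prefecture standard time (rolling into the next day, 15 February 2021).
Daylight saving runs 26 February – 26 September; the standard-time date in Otheph Prefecture, February 15, 2021, is outside that window, so Otheph Prefecture is on standard time at UTC+13:00.
15:00 UTC + 13h = 04:00 Otheph Prefecture (rolling into the next day, 15 February 2021).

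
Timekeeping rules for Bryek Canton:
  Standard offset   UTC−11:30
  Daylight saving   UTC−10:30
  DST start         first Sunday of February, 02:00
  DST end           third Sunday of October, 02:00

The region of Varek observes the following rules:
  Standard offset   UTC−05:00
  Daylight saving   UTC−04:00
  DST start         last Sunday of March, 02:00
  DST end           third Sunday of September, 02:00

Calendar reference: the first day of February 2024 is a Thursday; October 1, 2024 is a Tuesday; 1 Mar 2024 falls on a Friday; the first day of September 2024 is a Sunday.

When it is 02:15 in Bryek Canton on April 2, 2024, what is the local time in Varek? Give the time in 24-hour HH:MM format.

08:45

1 February 2024 is a Thursday, so the first Sunday is February 4.
1 October 2024 is a Tuesday, so the first Sunday is October 6 and the third is October 20.
April 2, 2024 falls between 4 February and 20 October, so daylight saving is in effect and Bryek Canton is at UTC−10:30.
02:15 Bryek Canton + 10h30m = 12:45 UTC.
1 March 2024 is a Friday, so Sundays fall on 3, 10, 17, 24, 31; the last is March 31.
1 September 2024 is a Sunday, so the first Sunday is September 1 and the third is September 15.
At the standard offset (UTC−05:00), 12:45 UTC − 5h = 07:45 Varek standard time.
The standard-time date in Varek, April 2, 2024, lies within the daylight-saving period (31 March – 15 September), so Varek is on daylight time, UTC−04:00.
12:45 UTC − 4h = 08:45 Varek.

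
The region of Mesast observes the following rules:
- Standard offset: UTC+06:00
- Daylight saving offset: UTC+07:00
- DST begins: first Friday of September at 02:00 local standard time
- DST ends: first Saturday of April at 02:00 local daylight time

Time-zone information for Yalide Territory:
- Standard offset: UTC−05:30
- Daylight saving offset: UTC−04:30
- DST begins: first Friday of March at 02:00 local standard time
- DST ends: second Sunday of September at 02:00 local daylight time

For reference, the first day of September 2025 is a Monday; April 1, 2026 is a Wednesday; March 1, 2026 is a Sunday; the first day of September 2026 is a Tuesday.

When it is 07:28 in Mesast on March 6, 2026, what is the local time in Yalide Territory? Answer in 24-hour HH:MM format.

18:58

1 September 2025 is a Monday, so the first Friday is September 5.
1 April 2026 is a Wednesday, so the first Saturday is April 4.
Daylight saving runs 5 September 2025 – 4 April 2026; March 6, 2026 is inside that window, so Mesast is at UTC+07:00.
07:28 Mesast − 7h = 00:28 UTC.
1 March 2026 is a Sunday, so the first Friday is March 6.
1 September 2026 is a Tuesday, so the first Sunday is September 6 and the second is September 13.
At the standard offset (UTC−05:30), 00:28 UTC − 5h30m = 18:58 Yalide Territory standard time (rolling into the previous day, 5 March 2026).
The standard-time date in Yalide Territory, March 5, 2026, is outside the daylight-saving period (6 March – 13 September), so Yalide Territory is on standard time, UTC−05:30.
00:28 UTC − 5h30m = 18:58 Yalide Territory (rolling into the previous day, 5 March 2026).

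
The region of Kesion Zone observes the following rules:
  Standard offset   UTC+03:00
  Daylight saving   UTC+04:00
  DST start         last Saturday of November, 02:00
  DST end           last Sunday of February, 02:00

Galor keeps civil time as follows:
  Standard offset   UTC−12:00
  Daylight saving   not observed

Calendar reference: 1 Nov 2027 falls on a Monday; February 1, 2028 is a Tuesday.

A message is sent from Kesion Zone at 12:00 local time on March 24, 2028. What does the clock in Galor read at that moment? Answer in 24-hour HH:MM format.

21:00

1 November 2027 is a Monday, so Saturdays fall on 6, 13, 20, 27; the last is November 27.
1 February 2028 is a Tuesday, so Sundays fall on 6, 13, 20, 27; the last is February 27.
March 24, 2028 is outside the daylight-saving period (27 November 2027 – 27 February 2028), so Kesion Zone is on standard time, UTC+03:00.
12:00 Kesion Zone − 3h = 09:00 UTC.
Galor has no daylight saving, so its offset is UTC−12:00 year-round.
09:00 UTC − 12h = 21:00 Galor (rolling into the previous day, 23 March 2028).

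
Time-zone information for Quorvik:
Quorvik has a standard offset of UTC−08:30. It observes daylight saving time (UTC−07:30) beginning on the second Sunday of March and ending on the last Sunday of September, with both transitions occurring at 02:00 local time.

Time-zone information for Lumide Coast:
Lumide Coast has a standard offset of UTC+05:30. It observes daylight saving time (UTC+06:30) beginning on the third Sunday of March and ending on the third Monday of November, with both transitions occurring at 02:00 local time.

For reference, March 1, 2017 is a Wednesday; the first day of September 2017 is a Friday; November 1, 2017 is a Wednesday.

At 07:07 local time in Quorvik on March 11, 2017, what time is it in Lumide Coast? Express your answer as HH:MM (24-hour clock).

21:07

1 March 2017 is a Wednesday, so the first Sunday is March 5 and the second is March 12.
1 September 2017 is a Friday, so Sundays fall on 3, 10, 17, 24; the last is September 24.
March 11, 2017 does not fall between 12 March and 24 September, so daylight saving is not in effect and Quorvik is at UTC−08:30.
07:07 Quorvik + 8h30m = 15:37 UTC.
1 March 2017 is a Wednesday, so the first Sunday is March 5 and the third is March 19.
1 November 2017 is a Wednesday, so the first Monday is November 6 and the third is November 20.
At the standard offset (UTC+05:30), 15:37 UTC + 5h30m = 21:07 Lumide Coast standard time.
Daylight saving runs 19 March – 20 November; the standard-time date in Lumide Coast, March 11, 2017, is outside that window, so Lumide Coast is on standard time at UTC+05:30.
15:37 UTC + 5h30m = 21:07 Lumide Coast.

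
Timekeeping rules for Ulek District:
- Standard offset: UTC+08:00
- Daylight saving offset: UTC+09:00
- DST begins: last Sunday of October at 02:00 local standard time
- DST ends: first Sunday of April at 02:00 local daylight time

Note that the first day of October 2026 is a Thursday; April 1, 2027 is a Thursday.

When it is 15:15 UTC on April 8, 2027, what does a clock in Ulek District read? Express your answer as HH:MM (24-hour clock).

23:15

1 October 2026 is a Thursday, so Sundays fall on 4, 11, 18, 25; the last is October 25.
1 April 2027 is a Thursday, so the first Sunday is April 4.
At the standard offset (UTC+08:00), 15:15 UTC + 8h = 23:15 Ulek District standard time.
The standard-time date in Ulek District, April 8, 2027, is outside the daylight-saving period (25 October 2026 – 4 April 2027), so Ulek District is on standard time, UTC+08:00.
15:15 UTC + 8h = 23:15 local.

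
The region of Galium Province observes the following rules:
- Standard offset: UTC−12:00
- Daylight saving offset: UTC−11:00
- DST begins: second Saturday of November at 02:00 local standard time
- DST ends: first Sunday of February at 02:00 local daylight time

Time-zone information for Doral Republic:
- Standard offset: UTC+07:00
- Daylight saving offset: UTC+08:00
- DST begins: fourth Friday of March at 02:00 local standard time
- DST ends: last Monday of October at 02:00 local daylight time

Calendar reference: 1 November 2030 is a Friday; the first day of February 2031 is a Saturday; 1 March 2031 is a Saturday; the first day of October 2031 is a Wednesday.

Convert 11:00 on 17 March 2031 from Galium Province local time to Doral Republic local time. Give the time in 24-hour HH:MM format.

1 November 2030 is a Friday, so the first Saturday is November 2 and the second is November 9.
1 February 2031 is a Saturday, so the first Sunday is February 2.
17 March 2031 is outside the daylight-saving period (9 November 2030 – 2 February 2031), so Galium Province is on standard time, UTC−12:00.
11:00 Galium Province + 12h = 23:00 UTC.
1 March 2031 is a Saturday, so the first Friday is March 7 and the fourth is March 28.
1 October 2031 is a Wednesday, so Mondays fall on 6, 13, 20, 27; the last is October 27.
At the standard offset (UTC+07:00), 23:00 UTC + 7h = 06:00 Doral Republic standard time (rolling into the next day, 18 March 2031).
The standard-time date in Doral Republic, 18 March 2031, is outside the daylight-saving period (28 March – 27 October), so Doral Republic is on standard time, UTC+07:00.
23:00 UTC + 7h = 06:00 Doral Republic (rolling into the next day, 18 March 2031).

06:00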